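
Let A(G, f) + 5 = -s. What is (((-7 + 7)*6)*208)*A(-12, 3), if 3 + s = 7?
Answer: 0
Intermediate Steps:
s = 4 (s = -3 + 7 = 4)
A(G, f) = -9 (A(G, f) = -5 - 1*4 = -5 - 4 = -9)
(((-7 + 7)*6)*208)*A(-12, 3) = (((-7 + 7)*6)*208)*(-9) = ((0*6)*208)*(-9) = (0*208)*(-9) = 0*(-9) = 0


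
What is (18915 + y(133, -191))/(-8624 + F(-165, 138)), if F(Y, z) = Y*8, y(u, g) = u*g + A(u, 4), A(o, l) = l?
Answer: 1621/2486 ≈ 0.65205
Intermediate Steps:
y(u, g) = 4 + g*u (y(u, g) = u*g + 4 = g*u + 4 = 4 + g*u)
F(Y, z) = 8*Y
(18915 + y(133, -191))/(-8624 + F(-165, 138)) = (18915 + (4 - 191*133))/(-8624 + 8*(-165)) = (18915 + (4 - 25403))/(-8624 - 1320) = (18915 - 25399)/(-9944) = -6484*(-1/9944) = 1621/2486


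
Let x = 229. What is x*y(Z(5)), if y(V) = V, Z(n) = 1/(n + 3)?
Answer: 229/8 ≈ 28.625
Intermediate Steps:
Z(n) = 1/(3 + n)
x*y(Z(5)) = 229/(3 + 5) = 229/8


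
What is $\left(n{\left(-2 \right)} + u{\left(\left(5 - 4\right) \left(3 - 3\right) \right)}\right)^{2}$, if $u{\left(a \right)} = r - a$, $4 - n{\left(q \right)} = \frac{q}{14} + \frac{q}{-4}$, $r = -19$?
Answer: $\frac{46225}{196} \approx 235.84$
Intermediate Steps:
$n{\left(q \right)} = 4 + \frac{5 q}{28}$ ($n{\left(q \right)} = 4 - \left(\frac{q}{14} + \frac{q}{-4}\right) = 4 - \left(q \frac{1}{14} + q \left(- \frac{1}{4}\right)\right) = 4 - \left(\frac{q}{14} - \frac{q}{4}\right) = 4 - - \frac{5 q}{28} = 4 + \frac{5 q}{28}$)
$u{\left(a \right)} = -19 - a$
$\left(n{\left(-2 \right)} + u{\left(\left(5 - 4\right) \left(3 - 3\right) \right)}\right)^{2} = \left(\left(4 + \frac{5}{28} \left(-2\right)\right) - \left(19 + \left(5 - 4\right) \left(3 - 3\right)\right)\right)^{2} = \left(\left(4 - \frac{5}{14}\right) - \left(19 + 1 \cdot 0\right)\right)^{2} = \left(\frac{51}{14} - 19\right)^{2} = \left(- \frac{215}{14}\right)^{2} = \frac{46225}{196}$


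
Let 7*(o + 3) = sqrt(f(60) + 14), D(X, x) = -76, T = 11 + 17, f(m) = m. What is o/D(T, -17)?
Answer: 3/76 - sqrt(74)/532 ≈ 0.023304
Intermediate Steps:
T = 28
o = -3 + sqrt(74)/7 (o = -3 + sqrt(60 + 14)/7 = -3 + sqrt(74)/7 ≈ -1.7711)
o/D(T, -17) = (-3 + sqrt(74)/7)/(-76) = (-3 + sqrt(74)/7)*(-1/76) = 3/76 - sqrt(74)/532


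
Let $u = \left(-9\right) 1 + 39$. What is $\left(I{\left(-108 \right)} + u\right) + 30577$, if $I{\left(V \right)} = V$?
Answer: $30499$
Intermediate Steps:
$u = 30$ ($u = -9 + 39 = 30$)
$\left(I{\left(-108 \right)} + u\right) + 30577 = \left(-108 + 30\right) + 30577 = -78 + 30577 = 30499$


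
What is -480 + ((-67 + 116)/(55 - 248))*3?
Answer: -92787/193 ≈ -480.76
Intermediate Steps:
-480 + ((-67 + 116)/(55 - 248))*3 = -480 + (49/(-193))*3 = -480 + (49*(-1/193))*3 = -480 - 49/193*3 = -480 - 147/193 = -92787/193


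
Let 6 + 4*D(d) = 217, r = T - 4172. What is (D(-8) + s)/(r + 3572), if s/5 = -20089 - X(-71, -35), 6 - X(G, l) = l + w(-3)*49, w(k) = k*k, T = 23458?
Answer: -35779/8312 ≈ -4.3045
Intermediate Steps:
r = 19286 (r = 23458 - 4172 = 19286)
w(k) = k²
D(d) = 211/4 (D(d) = -3/2 + (¼)*217 = -3/2 + 217/4 = 211/4)
X(G, l) = -435 - l (X(G, l) = 6 - (l + (-3)²*49) = 6 - (l + 9*49) = 6 - (l + 441) = 6 - (441 + l) = 6 + (-441 - l) = -435 - l)
s = -98445 (s = 5*(-20089 - (-435 - 1*(-35))) = 5*(-20089 - (-435 + 35)) = 5*(-20089 - 1*(-400)) = 5*(-20089 + 400) = 5*(-19689) = -98445)
(D(-8) + s)/(r + 3572) = (211/4 - 98445)/(19286 + 3572) = -393569/4/22858 = -393569/4*1/22858 = -35779/8312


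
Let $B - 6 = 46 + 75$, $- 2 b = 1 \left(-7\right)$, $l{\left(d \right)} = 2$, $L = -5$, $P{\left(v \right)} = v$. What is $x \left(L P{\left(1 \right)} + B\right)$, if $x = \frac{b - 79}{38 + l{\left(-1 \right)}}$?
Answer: $- \frac{9211}{40} \approx -230.27$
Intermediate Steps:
$b = \frac{7}{2}$ ($b = - \frac{1 \left(-7\right)}{2} = \left(- \frac{1}{2}\right) \left(-7\right) = \frac{7}{2} \approx 3.5$)
$B = 127$ ($B = 6 + \left(46 + 75\right) = 6 + 121 = 127$)
$x = - \frac{151}{80}$ ($x = \frac{\frac{7}{2} - 79}{38 + 2} = - \frac{151}{2 \cdot 40} = \left(- \frac{151}{2}\right) \frac{1}{40} = - \frac{151}{80} \approx -1.8875$)
$x \left(L P{\left(1 \right)} + B\right) = - \frac{151 \left(\left(-5\right) 1 + 127\right)}{80} = - \frac{151 \left(-5 + 127\right)}{80} = \left(- \frac{151}{80}\right) 122 = - \frac{9211}{40}$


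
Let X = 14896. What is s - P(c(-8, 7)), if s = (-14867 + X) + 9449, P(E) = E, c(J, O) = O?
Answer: 9471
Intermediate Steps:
s = 9478 (s = (-14867 + 14896) + 9449 = 29 + 9449 = 9478)
s - P(c(-8, 7)) = 9478 - 1*7 = 9478 - 7 = 9471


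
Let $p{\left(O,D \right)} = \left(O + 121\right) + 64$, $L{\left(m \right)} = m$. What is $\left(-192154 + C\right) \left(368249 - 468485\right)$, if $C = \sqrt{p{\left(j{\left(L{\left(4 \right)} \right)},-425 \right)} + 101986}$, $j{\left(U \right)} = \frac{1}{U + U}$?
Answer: $19260748344 - 175413 \sqrt{33362} \approx 1.9229 \cdot 10^{10}$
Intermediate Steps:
$j{\left(U \right)} = \frac{1}{2 U}$
$p{\left(O,D \right)} = 185 + O$ ($p{\left(O,D \right)} = \left(121 + O\right) + 64 = 185 + O$)
$C = \frac{7 \sqrt{33362}}{4}$ ($C = \sqrt{\left(185 + \frac{1}{2 \cdot 4}\right) + 101986} = \sqrt{\left(185 + \frac{1}{2} \cdot \frac{1}{4}\right) + 101986} = \sqrt{\left(185 + \frac{1}{8}\right) + 101986} = \sqrt{\frac{1481}{8} + 101986} = \sqrt{\frac{817369}{8}} = \frac{7 \sqrt{33362}}{4} \approx 319.64$)
$\left(-192154 + C\right) \left(368249 - 468485\right) = \left(-192154 + \frac{7 \sqrt{33362}}{4}\right) \left(368249 - 468485\right) = \left(-192154 + \frac{7 \sqrt{33362}}{4}\right) \left(-100236\right) = 19260748344 - 175413 \sqrt{33362}$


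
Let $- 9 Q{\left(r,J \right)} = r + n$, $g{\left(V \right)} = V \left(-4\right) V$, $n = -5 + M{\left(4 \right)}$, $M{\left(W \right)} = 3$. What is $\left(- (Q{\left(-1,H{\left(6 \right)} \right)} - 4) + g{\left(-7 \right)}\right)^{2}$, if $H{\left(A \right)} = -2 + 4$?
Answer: $\frac{332929}{9} \approx 36992.0$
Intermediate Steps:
$H{\left(A \right)} = 2$
$n = -2$ ($n = -5 + 3 = -2$)
$g{\left(V \right)} = - 4 V^{2}$ ($g{\left(V \right)} = - 4 V V = - 4 V^{2}$)
$Q{\left(r,J \right)} = \frac{2}{9} - \frac{r}{9}$ ($Q{\left(r,J \right)} = - \frac{r - 2}{9} = - \frac{-2 + r}{9} = \frac{2}{9} - \frac{r}{9}$)
$\left(- (Q{\left(-1,H{\left(6 \right)} \right)} - 4) + g{\left(-7 \right)}\right)^{2} = \left(- (\left(\frac{2}{9} - - \frac{1}{9}\right) - 4) - 4 \left(-7\right)^{2}\right)^{2} = \left(- (\left(\frac{2}{9} + \frac{1}{9}\right) - 4) - 196\right)^{2} = \left(- (\frac{1}{3} - 4) - 196\right)^{2} = \left(\left(-1\right) \left(- \frac{11}{3}\right) - 196\right)^{2} = \left(\frac{11}{3} - 196\right)^{2} = \left(- \frac{577}{3}\right)^{2} = \frac{332929}{9}$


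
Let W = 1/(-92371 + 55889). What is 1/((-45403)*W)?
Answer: 36482/45403 ≈ 0.80352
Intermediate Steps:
W = -1/36482 (W = 1/(-36482) = -1/36482 ≈ -2.7411e-5)
1/((-45403)*W) = 1/((-45403)*(-1/36482)) = -1/45403*(-36482) = 36482/45403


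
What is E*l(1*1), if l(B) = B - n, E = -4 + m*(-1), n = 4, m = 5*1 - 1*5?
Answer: 12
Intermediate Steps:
m = 0 (m = 5 - 5 = 0)
E = -4 (E = -4 + 0*(-1) = -4 + 0 = -4)
l(B) = -4 + B (l(B) = B - 1*4 = B - 4 = -4 + B)
E*l(1*1) = -4*(-4 + 1*1) = -4*(-4 + 1) = -4*(-3) = 12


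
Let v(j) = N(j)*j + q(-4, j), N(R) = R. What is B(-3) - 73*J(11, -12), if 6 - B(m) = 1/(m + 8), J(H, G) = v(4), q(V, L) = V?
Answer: -4351/5 ≈ -870.20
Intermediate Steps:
v(j) = -4 + j² (v(j) = j*j - 4 = j² - 4 = -4 + j²)
J(H, G) = 12 (J(H, G) = -4 + 4² = -4 + 16 = 12)
B(m) = 6 - 1/(8 + m) (B(m) = 6 - 1/(m + 8) = 6 - 1/(8 + m))
B(-3) - 73*J(11, -12) = (47 + 6*(-3))/(8 - 3) - 73*12 = (47 - 18)/5 - 876 = (⅕)*29 - 876 = 29/5 - 876 = -4351/5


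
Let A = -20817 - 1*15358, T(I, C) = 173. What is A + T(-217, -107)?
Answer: -36002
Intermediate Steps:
A = -36175 (A = -20817 - 15358 = -36175)
A + T(-217, -107) = -36175 + 173 = -36002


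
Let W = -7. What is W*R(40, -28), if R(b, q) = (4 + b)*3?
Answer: -924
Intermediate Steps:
R(b, q) = 12 + 3*b
W*R(40, -28) = -7*(12 + 3*40) = -7*(12 + 120) = -7*132 = -924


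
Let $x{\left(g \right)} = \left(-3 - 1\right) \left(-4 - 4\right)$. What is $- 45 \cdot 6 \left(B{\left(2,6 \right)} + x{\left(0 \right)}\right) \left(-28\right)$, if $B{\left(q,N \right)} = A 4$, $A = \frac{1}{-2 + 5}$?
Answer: $252000$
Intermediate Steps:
$A = \frac{1}{3} \approx 0.33333$
$B{\left(q,N \right)} = \frac{4}{3}$ ($B{\left(q,N \right)} = \frac{1}{3} \cdot 4 = \frac{4}{3}$)
$x{\left(g \right)} = 32$ ($x{\left(g \right)} = \left(-4\right) \left(-8\right) = 32$)
$- 45 \cdot 6 \left(B{\left(2,6 \right)} + x{\left(0 \right)}\right) \left(-28\right) = - 45 \cdot 6 \left(\frac{4}{3} + 32\right) \left(-28\right) = - 45 \cdot 6 \cdot \frac{100}{3} \left(-28\right) = \left(-45\right) 200 \left(-28\right) = \left(-9000\right) \left(-28\right) = 252000$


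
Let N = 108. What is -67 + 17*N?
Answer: 1769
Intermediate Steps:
-67 + 17*N = -67 + 17*108 = -67 + 1836 = 1769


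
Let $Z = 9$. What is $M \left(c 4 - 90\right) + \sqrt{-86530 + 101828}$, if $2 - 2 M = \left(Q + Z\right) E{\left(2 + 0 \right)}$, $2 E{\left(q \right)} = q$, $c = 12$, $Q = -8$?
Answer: $-21 + \sqrt{15298} \approx 102.69$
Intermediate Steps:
$E{\left(q \right)} = \frac{q}{2}$
$M = \frac{1}{2}$ ($M = 1 - \frac{\left(-8 + 9\right) \frac{2 + 0}{2}}{2} = 1 - \frac{1 \cdot \frac{1}{2} \cdot 2}{2} = 1 - \frac{1 \cdot 1}{2} = 1 - \frac{1}{2} = \frac{1}{2} \approx 0.5$)
$M \left(c 4 - 90\right) + \sqrt{-86530 + 101828} = \frac{12 \cdot 4 - 90}{2} + \sqrt{-86530 + 101828} = \frac{48 - 90}{2} + \sqrt{15298} = \frac{1}{2} \left(-42\right) + \sqrt{15298} = -21 + \sqrt{15298}$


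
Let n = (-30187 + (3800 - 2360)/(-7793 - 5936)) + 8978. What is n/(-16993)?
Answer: 291179801/233296897 ≈ 1.2481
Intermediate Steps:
n = -291179801/13729 (n = (-30187 + 1440/(-13729)) + 8978 = (-30187 + 1440*(-1/13729)) + 8978 = (-30187 - 1440/13729) + 8978 = -414438763/13729 + 8978 = -291179801/13729 ≈ -21209.)
n/(-16993) = -291179801/13729/(-16993) = -291179801/13729*(-1/16993) = 291179801/233296897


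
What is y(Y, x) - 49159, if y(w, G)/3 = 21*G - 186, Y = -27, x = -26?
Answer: -51355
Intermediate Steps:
y(w, G) = -558 + 63*G (y(w, G) = 3*(21*G - 186) = 3*(-186 + 21*G) = -558 + 63*G)
y(Y, x) - 49159 = (-558 + 63*(-26)) - 49159 = (-558 - 1638) - 49159 = -2196 - 49159 = -51355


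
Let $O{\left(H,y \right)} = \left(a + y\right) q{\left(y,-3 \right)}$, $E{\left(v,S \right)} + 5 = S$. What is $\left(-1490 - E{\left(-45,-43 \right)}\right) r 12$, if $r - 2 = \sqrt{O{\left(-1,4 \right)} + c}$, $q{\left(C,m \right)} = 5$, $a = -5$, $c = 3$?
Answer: $-34608 - 17304 i \sqrt{2} \approx -34608.0 - 24472.0 i$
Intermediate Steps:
$E{\left(v,S \right)} = -5 + S$
$O{\left(H,y \right)} = -25 + 5 y$ ($O{\left(H,y \right)} = \left(-5 + y\right) 5 = -25 + 5 y$)
$r = 2 + i \sqrt{2}$ ($r = 2 + \sqrt{\left(-25 + 5 \cdot 4\right) + 3} = 2 + \sqrt{\left(-25 + 20\right) + 3} = 2 + \sqrt{-5 + 3} = 2 + \sqrt{-2} = 2 + i \sqrt{2} \approx 2.0 + 1.4142 i$)
$\left(-1490 - E{\left(-45,-43 \right)}\right) r 12 = \left(-1490 - \left(-5 - 43\right)\right) \left(2 + i \sqrt{2}\right) 12 = \left(-1490 - -48\right) \left(24 + 12 i \sqrt{2}\right) = \left(-1490 + 48\right) \left(24 + 12 i \sqrt{2}\right) = - 1442 \left(24 + 12 i \sqrt{2}\right) = -34608 - 17304 i \sqrt{2}$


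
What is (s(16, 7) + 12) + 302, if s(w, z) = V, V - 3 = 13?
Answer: 330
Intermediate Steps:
V = 16 (V = 3 + 13 = 16)
s(w, z) = 16
(s(16, 7) + 12) + 302 = (16 + 12) + 302 = 28 + 302 = 330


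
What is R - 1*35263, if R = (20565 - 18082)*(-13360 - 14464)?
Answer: -69122255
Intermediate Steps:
R = -69086992 (R = 2483*(-27824) = -69086992)
R - 1*35263 = -69086992 - 1*35263 = -69086992 - 35263 = -69122255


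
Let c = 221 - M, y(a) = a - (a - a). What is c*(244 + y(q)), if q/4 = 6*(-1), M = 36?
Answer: 40700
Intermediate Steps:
q = -24 (q = 4*(6*(-1)) = 4*(-6) = -24)
y(a) = a (y(a) = a - 1*0 = a + 0 = a)
c = 185 (c = 221 - 1*36 = 221 - 36 = 185)
c*(244 + y(q)) = 185*(244 - 24) = 185*220 = 40700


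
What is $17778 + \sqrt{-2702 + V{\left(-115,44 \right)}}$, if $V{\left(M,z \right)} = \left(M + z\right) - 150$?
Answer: $17778 + i \sqrt{2923} \approx 17778.0 + 54.065 i$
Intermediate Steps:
$V{\left(M,z \right)} = -150 + M + z$
$17778 + \sqrt{-2702 + V{\left(-115,44 \right)}} = 17778 + \sqrt{-2702 - 221} = 17778 + \sqrt{-2923} = 17778 + i \sqrt{2923}$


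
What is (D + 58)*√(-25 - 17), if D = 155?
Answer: 213*I*√42 ≈ 1380.4*I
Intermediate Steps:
(D + 58)*√(-25 - 17) = (155 + 58)*√(-25 - 17) = 213*√(-42) = 213*(I*√42) = 213*I*√42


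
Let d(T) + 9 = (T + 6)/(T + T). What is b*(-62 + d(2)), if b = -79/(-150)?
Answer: -1817/50 ≈ -36.340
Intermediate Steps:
d(T) = -9 + (6 + T)/(2*T) (d(T) = -9 + (T + 6)/(T + T) = -9 + (6 + T)/((2*T)) = -9 + (6 + T)*(1/(2*T)) = -9 + (6 + T)/(2*T))
b = 79/150 (b = -79*(-1/150) = 79/150 ≈ 0.52667)
b*(-62 + d(2)) = 79*(-62 + (-17/2 + 3/2))/150 = 79*(-62 - 7)/150 = (79/150)*(-69) = -1817/50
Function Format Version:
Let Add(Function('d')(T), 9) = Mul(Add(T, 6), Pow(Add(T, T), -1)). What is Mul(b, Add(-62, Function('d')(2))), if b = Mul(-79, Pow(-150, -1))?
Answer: Rational(-1817, 50) ≈ -36.340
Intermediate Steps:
Function('d')(T) = Add(-9, Mul(Rational(1, 2), Pow(T, -1), Add(6, T))) (Function('d')(T) = Add(-9, Mul(Add(T, 6), Pow(Add(T, T), -1))) = Add(-9, Mul(Add(6, T), Pow(Mul(2, T), -1))) = Add(-9, Mul(Add(6, T), Mul(Rational(1, 2), Pow(T, -1)))) = Add(-9, Mul(Rational(1, 2), Pow(T, -1), Add(6, T))))
b = Rational(79, 150) (b = Mul(-79, Rational(-1, 150)) = Rational(79, 150) ≈ 0.52667)
Mul(b, Add(-62, Function('d')(2))) = Mul(Rational(79, 150), Add(-62, Add(Rational(-17, 2), Mul(3, Pow(2, -1))))) = Mul(Rational(79, 150), Add(-62, Add(Rational(-17, 2), Mul(3, Rational(1, 2))))) = Mul(Rational(79, 150), Add(-62, Add(Rational(-17, 2), Rational(3, 2)))) = Mul(Rational(79, 150), Add(-62, -7)) = Mul(Rational(79, 150), -69) = Rational(-1817, 50)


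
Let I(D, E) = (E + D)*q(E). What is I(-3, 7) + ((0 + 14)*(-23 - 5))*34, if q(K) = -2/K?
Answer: -93304/7 ≈ -13329.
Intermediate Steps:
I(D, E) = -2*(D + E)/E (I(D, E) = (E + D)*(-2/E) = (D + E)*(-2/E) = -2*(D + E)/E)
I(-3, 7) + ((0 + 14)*(-23 - 5))*34 = (-2 - 2*(-3)/7) + ((0 + 14)*(-23 - 5))*34 = (-2 - 2*(-3)*⅐) + (14*(-28))*34 = (-2 + 6/7) - 392*34 = -8/7 - 13328 = -93304/7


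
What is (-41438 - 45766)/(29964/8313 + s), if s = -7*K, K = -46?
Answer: -40273714/150375 ≈ -267.82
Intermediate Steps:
s = 322 (s = -7*(-46) = 322)
(-41438 - 45766)/(29964/8313 + s) = (-41438 - 45766)/(29964/8313 + 322) = -87204/(29964*(1/8313) + 322) = -87204/(9988/2771 + 322) = -87204/902250/2771 = -87204*2771/902250 = -40273714/150375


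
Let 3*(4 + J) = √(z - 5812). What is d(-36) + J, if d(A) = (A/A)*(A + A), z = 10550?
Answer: -76 + √4738/3 ≈ -53.056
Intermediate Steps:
d(A) = 2*A (d(A) = 1*(2*A) = 2*A)
J = -4 + √4738/3 (J = -4 + √(10550 - 5812)/3 = -4 + √4738/3 ≈ 18.944)
d(-36) + J = 2*(-36) + (-4 + √4738/3) = -72 + (-4 + √4738/3) = -76 + √4738/3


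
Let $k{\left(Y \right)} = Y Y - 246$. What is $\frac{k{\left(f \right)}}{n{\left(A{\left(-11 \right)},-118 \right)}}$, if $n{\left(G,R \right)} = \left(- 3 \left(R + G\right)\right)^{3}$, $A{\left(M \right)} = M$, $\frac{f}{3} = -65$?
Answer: $\frac{12593}{19320201} \approx 0.0006518$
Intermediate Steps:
$f = -195$ ($f = 3 \left(-65\right) = -195$)
$k{\left(Y \right)} = -246 + Y^{2}$ ($k{\left(Y \right)} = Y^{2} - 246 = -246 + Y^{2}$)
$n{\left(G,R \right)} = \left(- 3 G - 3 R\right)^{3}$ ($n{\left(G,R \right)} = \left(- 3 \left(G + R\right)\right)^{3} = \left(- 3 G - 3 R\right)^{3}$)
$\frac{k{\left(f \right)}}{n{\left(A{\left(-11 \right)},-118 \right)}} = \frac{-246 + \left(-195\right)^{2}}{\left(-27\right) \left(-11 - 118\right)^{3}} = \frac{-246 + 38025}{\left(-27\right) \left(-129\right)^{3}} = \frac{37779}{\left(-27\right) \left(-2146689\right)} = \frac{37779}{57960603} = 37779 \cdot \frac{1}{57960603} = \frac{12593}{19320201}$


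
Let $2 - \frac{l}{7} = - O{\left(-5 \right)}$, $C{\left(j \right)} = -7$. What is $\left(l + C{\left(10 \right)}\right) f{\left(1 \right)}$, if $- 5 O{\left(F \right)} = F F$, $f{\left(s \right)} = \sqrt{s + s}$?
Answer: $- 28 \sqrt{2} \approx -39.598$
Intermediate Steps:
$f{\left(s \right)} = \sqrt{2} \sqrt{s}$ ($f{\left(s \right)} = \sqrt{2 s} = \sqrt{2} \sqrt{s}$)
$O{\left(F \right)} = - \frac{F^{2}}{5}$ ($O{\left(F \right)} = - \frac{F F}{5} = - \frac{F^{2}}{5}$)
$l = -21$ ($l = 14 - 7 \left(- \frac{\left(-1\right) \left(-5\right)^{2}}{5}\right) = 14 - 7 \left(- \frac{\left(-1\right) 25}{5}\right) = 14 - 7 \left(\left(-1\right) \left(-5\right)\right) = 14 - 35 = -21$)
$\left(l + C{\left(10 \right)}\right) f{\left(1 \right)} = \left(-21 - 7\right) \sqrt{2} \sqrt{1} = - 28 \sqrt{2} \cdot 1 = - 28 \sqrt{2}$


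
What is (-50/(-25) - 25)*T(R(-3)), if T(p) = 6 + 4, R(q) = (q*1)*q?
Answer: -230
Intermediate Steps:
R(q) = q² (R(q) = q*q = q²)
T(p) = 10
(-50/(-25) - 25)*T(R(-3)) = (-50/(-25) - 25)*10 = (-50*(-1/25) - 25)*10 = (2 - 25)*10 = -23*10 = -230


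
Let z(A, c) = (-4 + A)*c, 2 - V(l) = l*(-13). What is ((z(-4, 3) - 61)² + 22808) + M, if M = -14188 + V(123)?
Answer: 17446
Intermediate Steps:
V(l) = 2 + 13*l (V(l) = 2 - l*(-13) = 2 - (-13)*l = 2 + 13*l)
z(A, c) = c*(-4 + A)
M = -12587 (M = -14188 + (2 + 13*123) = -14188 + (2 + 1599) = -14188 + 1601 = -12587)
((z(-4, 3) - 61)² + 22808) + M = ((3*(-4 - 4) - 61)² + 22808) - 12587 = ((3*(-8) - 61)² + 22808) - 12587 = ((-24 - 61)² + 22808) - 12587 = ((-85)² + 22808) - 12587 = (7225 + 22808) - 12587 = 30033 - 12587 = 17446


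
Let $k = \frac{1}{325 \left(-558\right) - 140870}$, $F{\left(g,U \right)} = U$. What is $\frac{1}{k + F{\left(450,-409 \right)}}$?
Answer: $- \frac{322220}{131787981} \approx -0.002445$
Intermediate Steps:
$k = - \frac{1}{322220}$ ($k = \frac{1}{-181350 - 140870} = \frac{1}{-322220} = - \frac{1}{322220} \approx -3.1035 \cdot 10^{-6}$)
$\frac{1}{k + F{\left(450,-409 \right)}} = \frac{1}{- \frac{1}{322220} - 409} = \frac{1}{- \frac{131787981}{322220}} = - \frac{322220}{131787981}$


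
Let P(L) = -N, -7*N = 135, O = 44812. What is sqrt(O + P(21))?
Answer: sqrt(2196733)/7 ≈ 211.73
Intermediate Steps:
N = -135/7 (N = -1/7*135 = -135/7 ≈ -19.286)
P(L) = 135/7 (P(L) = -1*(-135/7) = 135/7)
sqrt(O + P(21)) = sqrt(44812 + 135/7) = sqrt(313819/7) = sqrt(2196733)/7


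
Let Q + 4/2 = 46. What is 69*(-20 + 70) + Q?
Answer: 3494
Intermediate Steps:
Q = 44 (Q = -2 + 46 = 44)
69*(-20 + 70) + Q = 69*(-20 + 70) + 44 = 69*50 + 44 = 3450 + 44 = 3494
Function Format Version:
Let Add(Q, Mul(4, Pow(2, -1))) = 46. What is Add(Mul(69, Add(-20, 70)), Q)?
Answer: 3494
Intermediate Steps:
Q = 44 (Q = Add(-2, 46) = 44)
Add(Mul(69, Add(-20, 70)), Q) = Add(Mul(69, Add(-20, 70)), 44) = Add(Mul(69, 50), 44) = Add(3450, 44) = 3494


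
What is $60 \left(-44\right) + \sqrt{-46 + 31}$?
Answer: $-2640 + i \sqrt{15} \approx -2640.0 + 3.873 i$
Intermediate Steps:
$60 \left(-44\right) + \sqrt{-46 + 31} = -2640 + \sqrt{-15} = -2640 + i \sqrt{15}$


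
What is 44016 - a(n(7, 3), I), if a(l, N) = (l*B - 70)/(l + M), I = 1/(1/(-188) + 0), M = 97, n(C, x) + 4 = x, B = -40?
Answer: 704261/16 ≈ 44016.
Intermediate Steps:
n(C, x) = -4 + x
I = -188 (I = 1/(-1/188 + 0) = 1/(-1/188) = -188)
a(l, N) = (-70 - 40*l)/(97 + l) (a(l, N) = (l*(-40) - 70)/(l + 97) = (-40*l - 70)/(97 + l) = (-70 - 40*l)/(97 + l))
44016 - a(n(7, 3), I) = 44016 - 10*(-7 - 4*(-4 + 3))/(97 + (-4 + 3)) = 44016 - 10*(-7 - 4*(-1))/(97 - 1) = 44016 - 10*(-7 + 4)/96 = 44016 - 10*(-3)/96 = 44016 - 1*(-5/16) = 44016 + 5/16 = 704261/16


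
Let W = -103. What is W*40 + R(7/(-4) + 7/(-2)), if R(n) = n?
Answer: -16501/4 ≈ -4125.3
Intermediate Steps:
W*40 + R(7/(-4) + 7/(-2)) = -103*40 + (7/(-4) + 7/(-2)) = -4120 + (7*(-¼) + 7*(-½)) = -4120 + (-7/4 - 7/2) = -4120 - 21/4 = -16501/4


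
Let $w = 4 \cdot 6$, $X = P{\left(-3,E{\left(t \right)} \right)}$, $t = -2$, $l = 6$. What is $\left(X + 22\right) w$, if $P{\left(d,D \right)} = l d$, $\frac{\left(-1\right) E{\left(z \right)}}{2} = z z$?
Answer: $96$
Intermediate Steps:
$E{\left(z \right)} = - 2 z^{2}$ ($E{\left(z \right)} = - 2 z z = - 2 z^{2}$)
$P{\left(d,D \right)} = 6 d$
$X = -18$ ($X = 6 \left(-3\right) = -18$)
$w = 24$
$\left(X + 22\right) w = \left(-18 + 22\right) 24 = 4 \cdot 24 = 96$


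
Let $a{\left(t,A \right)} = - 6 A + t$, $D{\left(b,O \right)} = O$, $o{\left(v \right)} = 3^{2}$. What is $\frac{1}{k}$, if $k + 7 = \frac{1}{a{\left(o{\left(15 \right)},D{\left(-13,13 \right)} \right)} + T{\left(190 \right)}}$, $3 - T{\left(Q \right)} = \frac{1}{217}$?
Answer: $- \frac{14323}{100478} \approx -0.14255$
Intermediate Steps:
$o{\left(v \right)} = 9$
$T{\left(Q \right)} = \frac{650}{217}$ ($T{\left(Q \right)} = 3 - \frac{1}{217} = \frac{650}{217}$)
$a{\left(t,A \right)} = t - 6 A$
$k = - \frac{100478}{14323}$ ($k = -7 + \frac{1}{\left(9 - 78\right) + \frac{650}{217}} = -7 + \frac{1}{-69 + \frac{650}{217}} = -7 + \frac{1}{- \frac{14323}{217}} = -7 - \frac{217}{14323} = - \frac{100478}{14323} \approx -7.0152$)
$\frac{1}{k} = \frac{1}{- \frac{100478}{14323}} = - \frac{14323}{100478}$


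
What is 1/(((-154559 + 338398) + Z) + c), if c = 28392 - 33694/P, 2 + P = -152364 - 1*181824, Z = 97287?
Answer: 167095/51718927057 ≈ 3.2308e-6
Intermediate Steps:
P = -334190 (P = -2 + (-152364 - 1*181824) = -2 + (-152364 - 181824) = -2 - 334188 = -334190)
c = 4744178087/167095 (c = 28392 - 33694/(-334190) = 28392 - 33694*(-1)/334190 = 28392 - 1*(-16847/167095) = 28392 + 16847/167095 = 4744178087/167095 ≈ 28392.)
1/(((-154559 + 338398) + Z) + c) = 1/(((-154559 + 338398) + 97287) + 4744178087/167095) = 1/((183839 + 97287) + 4744178087/167095) = 1/(281126 + 4744178087/167095) = 1/(51718927057/167095) = 167095/51718927057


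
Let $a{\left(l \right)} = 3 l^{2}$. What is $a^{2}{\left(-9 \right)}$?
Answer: $59049$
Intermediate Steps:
$a^{2}{\left(-9 \right)} = \left(3 \left(-9\right)^{2}\right)^{2} = \left(3 \cdot 81\right)^{2} = 243^{2} = 59049$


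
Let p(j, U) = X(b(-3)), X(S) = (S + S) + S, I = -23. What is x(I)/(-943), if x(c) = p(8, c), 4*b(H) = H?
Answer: 9/3772 ≈ 0.0023860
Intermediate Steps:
b(H) = H/4
X(S) = 3*S (X(S) = 2*S + S = 3*S)
p(j, U) = -9/4 (p(j, U) = 3*((¼)*(-3)) = 3*(-¾) = -9/4)
x(c) = -9/4
x(I)/(-943) = -9/4/(-943) = -9/4*(-1/943) = 9/3772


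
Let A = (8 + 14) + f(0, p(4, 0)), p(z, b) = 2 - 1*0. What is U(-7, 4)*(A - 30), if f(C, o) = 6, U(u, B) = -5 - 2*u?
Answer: -18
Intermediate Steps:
p(z, b) = 2 (p(z, b) = 2 + 0 = 2)
A = 28 (A = (8 + 14) + 6 = 22 + 6 = 28)
U(-7, 4)*(A - 30) = (-5 - 2*(-7))*(28 - 30) = (-5 + 14)*(-2) = 9*(-2) = -18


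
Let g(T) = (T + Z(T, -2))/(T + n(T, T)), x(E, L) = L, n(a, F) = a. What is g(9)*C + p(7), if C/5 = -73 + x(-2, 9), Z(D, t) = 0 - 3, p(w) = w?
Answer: -299/3 ≈ -99.667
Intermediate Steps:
Z(D, t) = -3
C = -320 (C = 5*(-73 + 9) = 5*(-64) = -320)
g(T) = (-3 + T)/(2*T) (g(T) = (T - 3)/(T + T) = (-3 + T)/((2*T)) = (-3 + T)*(1/(2*T)) = (-3 + T)/(2*T))
g(9)*C + p(7) = ((½)*(-3 + 9)/9)*(-320) + 7 = ((½)*(⅑)*6)*(-320) + 7 = (⅓)*(-320) + 7 = -320/3 + 7 = -299/3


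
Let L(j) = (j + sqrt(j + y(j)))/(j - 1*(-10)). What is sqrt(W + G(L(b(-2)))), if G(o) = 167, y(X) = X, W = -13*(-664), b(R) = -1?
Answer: sqrt(8799) ≈ 93.803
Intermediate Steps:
W = 8632
L(j) = (j + sqrt(2)*sqrt(j))/(10 + j) (L(j) = (j + sqrt(j + j))/(j - 1*(-10)) = (j + sqrt(2*j))/(j + 10) = (j + sqrt(2)*sqrt(j))/(10 + j))
sqrt(W + G(L(b(-2)))) = sqrt(8632 + 167) = sqrt(8799)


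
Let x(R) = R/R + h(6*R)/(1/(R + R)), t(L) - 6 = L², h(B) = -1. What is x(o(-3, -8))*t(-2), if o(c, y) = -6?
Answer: 130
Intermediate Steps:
t(L) = 6 + L²
x(R) = 1 - 2*R (x(R) = R/R - 1/(1/(R + R)) = 1 - 1/(1/(2*R)) = 1 - 2*R)
x(o(-3, -8))*t(-2) = (1 - 2*(-6))*(6 + (-2)²) = (1 + 12)*(6 + 4) = 13*10 = 130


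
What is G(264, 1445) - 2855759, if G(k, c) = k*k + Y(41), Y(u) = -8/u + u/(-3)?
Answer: -342687454/123 ≈ -2.7861e+6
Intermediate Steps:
Y(u) = -8/u - u/3 (Y(u) = -8/u + u*(-1/3) = -8/u - u/3)
G(k, c) = -1705/123 + k**2 (G(k, c) = k*k + (-8/41 - 1/3*41) = k**2 + (-8*1/41 - 41/3) = k**2 + (-8/41 - 41/3) = k**2 - 1705/123 = -1705/123 + k**2)
G(264, 1445) - 2855759 = (-1705/123 + 264**2) - 2855759 = (-1705/123 + 69696) - 2855759 = 8570903/123 - 2855759 = -342687454/123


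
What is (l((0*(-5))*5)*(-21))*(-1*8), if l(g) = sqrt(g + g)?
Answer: 0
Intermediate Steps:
l(g) = sqrt(2)*sqrt(g) (l(g) = sqrt(2*g) = sqrt(2)*sqrt(g))
(l((0*(-5))*5)*(-21))*(-1*8) = ((sqrt(2)*sqrt((0*(-5))*5))*(-21))*(-1*8) = ((sqrt(2)*sqrt(0*5))*(-21))*(-8) = ((sqrt(2)*sqrt(0))*(-21))*(-8) = ((sqrt(2)*0)*(-21))*(-8) = (0*(-21))*(-8) = 0*(-8) = 0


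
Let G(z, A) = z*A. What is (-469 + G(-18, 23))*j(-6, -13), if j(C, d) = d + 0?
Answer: 11479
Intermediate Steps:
j(C, d) = d
G(z, A) = A*z
(-469 + G(-18, 23))*j(-6, -13) = (-469 + 23*(-18))*(-13) = (-469 - 414)*(-13) = -883*(-13) = 11479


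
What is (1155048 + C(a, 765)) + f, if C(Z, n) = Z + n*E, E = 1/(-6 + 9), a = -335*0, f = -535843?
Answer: 619460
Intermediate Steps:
a = 0
E = 1/3 ≈ 0.33333
C(Z, n) = Z + n/3 (C(Z, n) = Z + n*(1/3) = Z + n/3)
(1155048 + C(a, 765)) + f = (1155048 + (0 + (1/3)*765)) - 535843 = (1155048 + (0 + 255)) - 535843 = (1155048 + 255) - 535843 = 1155303 - 535843 = 619460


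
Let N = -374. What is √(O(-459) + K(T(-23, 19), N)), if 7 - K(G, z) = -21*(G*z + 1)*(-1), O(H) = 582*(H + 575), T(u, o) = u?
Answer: 2*I*√28286 ≈ 336.37*I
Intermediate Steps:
O(H) = 334650 + 582*H (O(H) = 582*(575 + H) = 334650 + 582*H)
K(G, z) = -14 - 21*G*z (K(G, z) = 7 - (-21)*(G*z + 1)*(-1) = 7 - (-21)*(1 + G*z)*(-1) = 7 - (-21)*(-1 - G*z) = 7 - (21 + 21*G*z) = 7 + (-21 - 21*G*z) = -14 - 21*G*z)
√(O(-459) + K(T(-23, 19), N)) = √((334650 + 582*(-459)) + (-14 - 21*(-23)*(-374))) = √((334650 - 267138) + (-14 - 180642)) = √(67512 - 180656) = √(-113144) = 2*I*√28286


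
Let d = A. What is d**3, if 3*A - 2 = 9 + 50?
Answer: 226981/27 ≈ 8406.7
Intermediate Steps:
A = 61/3 (A = 2/3 + (9 + 50)/3 = 2/3 + (1/3)*59 = 2/3 + 59/3 = 61/3 ≈ 20.333)
d = 61/3 ≈ 20.333
d**3 = (61/3)**3 = 226981/27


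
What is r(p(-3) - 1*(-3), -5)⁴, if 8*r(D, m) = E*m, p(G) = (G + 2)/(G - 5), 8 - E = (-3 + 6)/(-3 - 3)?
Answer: 52200625/65536 ≈ 796.52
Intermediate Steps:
E = 17/2 (E = 8 - (-3 + 6)/(-3 - 3) = 8 - 3/(-6) = 8 - 3*(-1)/6 = 8 - 1*(-½) = 8 + ½ = 17/2 ≈ 8.5000)
p(G) = (2 + G)/(-5 + G)
r(D, m) = 17*m/16 (r(D, m) = (17*m/2)/8 = 17*m/16)
r(p(-3) - 1*(-3), -5)⁴ = ((17/16)*(-5))⁴ = (-85/16)⁴ = 52200625/65536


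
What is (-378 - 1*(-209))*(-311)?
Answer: 52559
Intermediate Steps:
(-378 - 1*(-209))*(-311) = (-378 + 209)*(-311) = -169*(-311) = 52559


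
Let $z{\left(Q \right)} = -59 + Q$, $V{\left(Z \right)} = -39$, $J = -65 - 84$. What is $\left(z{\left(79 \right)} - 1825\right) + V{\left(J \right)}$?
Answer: $-1844$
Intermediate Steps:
$J = -149$
$\left(z{\left(79 \right)} - 1825\right) + V{\left(J \right)} = \left(\left(-59 + 79\right) - 1825\right) - 39 = \left(20 - 1825\right) - 39 = -1805 - 39 = -1844$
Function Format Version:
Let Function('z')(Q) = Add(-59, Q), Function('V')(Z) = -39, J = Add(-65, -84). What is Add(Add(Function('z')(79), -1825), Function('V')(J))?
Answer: -1844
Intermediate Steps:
J = -149
Add(Add(Function('z')(79), -1825), Function('V')(J)) = Add(Add(Add(-59, 79), -1825), -39) = Add(Add(20, -1825), -39) = Add(-1805, -39) = -1844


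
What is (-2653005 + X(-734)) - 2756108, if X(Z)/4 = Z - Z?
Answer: -5409113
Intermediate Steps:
X(Z) = 0 (X(Z) = 4*(Z - Z) = 4*0 = 0)
(-2653005 + X(-734)) - 2756108 = (-2653005 + 0) - 2756108 = -2653005 - 2756108 = -5409113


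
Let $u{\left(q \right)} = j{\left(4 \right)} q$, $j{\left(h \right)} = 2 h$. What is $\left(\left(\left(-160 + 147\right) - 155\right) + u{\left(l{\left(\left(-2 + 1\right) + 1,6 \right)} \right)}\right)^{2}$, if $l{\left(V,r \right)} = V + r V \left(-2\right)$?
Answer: $28224$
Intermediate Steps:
$l{\left(V,r \right)} = V - 2 V r$ ($l{\left(V,r \right)} = V + V r \left(-2\right) = V - 2 V r$)
$u{\left(q \right)} = 8 q$ ($u{\left(q \right)} = 2 \cdot 4 q = 8 q$)
$\left(\left(\left(-160 + 147\right) - 155\right) + u{\left(l{\left(\left(-2 + 1\right) + 1,6 \right)} \right)}\right)^{2} = \left(\left(\left(-160 + 147\right) - 155\right) + 8 \left(\left(-2 + 1\right) + 1\right) \left(1 - 12\right)\right)^{2} = \left(\left(-13 - 155\right) + 8 \left(-1 + 1\right) \left(1 - 12\right)\right)^{2} = \left(-168 + 8 \cdot 0 \left(-11\right)\right)^{2} = \left(-168 + 8 \cdot 0\right)^{2} = \left(-168 + 0\right)^{2} = \left(-168\right)^{2} = 28224$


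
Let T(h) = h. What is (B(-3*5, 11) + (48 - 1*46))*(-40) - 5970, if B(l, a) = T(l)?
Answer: -5450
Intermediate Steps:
B(l, a) = l
(B(-3*5, 11) + (48 - 1*46))*(-40) - 5970 = (-3*5 + (48 - 1*46))*(-40) - 5970 = (-15 + (48 - 46))*(-40) - 5970 = (-15 + 2)*(-40) - 5970 = -13*(-40) - 5970 = 520 - 5970 = -5450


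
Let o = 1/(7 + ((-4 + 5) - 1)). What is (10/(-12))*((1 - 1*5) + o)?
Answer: 45/14 ≈ 3.2143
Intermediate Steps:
o = 1/7 (o = 1/(7 + (1 - 1)) = 1/(7 + 0) = 1/7 ≈ 0.14286)
(10/(-12))*((1 - 1*5) + o) = (10/(-12))*((1 - 1*5) + 1/7) = (10*(-1/12))*((1 - 5) + 1/7) = -5*(-4 + 1/7)/6 = -5/6*(-27/7) = 45/14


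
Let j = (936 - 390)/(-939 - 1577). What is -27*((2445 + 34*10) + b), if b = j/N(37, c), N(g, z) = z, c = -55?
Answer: -5202749421/69190 ≈ -75195.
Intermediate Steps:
j = -273/1258 (j = 546/(-2516) = 546*(-1/2516) = -273/1258 ≈ -0.21701)
b = 273/69190 (b = -273/1258/(-55) = -273/1258*(-1/55) = 273/69190 ≈ 0.0039457)
-27*((2445 + 34*10) + b) = -27*((2445 + 34*10) + 273/69190) = -27*((2445 + 340) + 273/69190) = -27*(2785 + 273/69190) = -27*192694423/69190 = -5202749421/69190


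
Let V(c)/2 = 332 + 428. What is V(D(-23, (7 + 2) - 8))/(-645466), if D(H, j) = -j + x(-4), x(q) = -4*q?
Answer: -760/322733 ≈ -0.0023549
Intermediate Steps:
D(H, j) = 16 - j (D(H, j) = -j - 4*(-4) = -j + 16 = 16 - j)
V(c) = 1520 (V(c) = 2*(332 + 428) = 2*760 = 1520)
V(D(-23, (7 + 2) - 8))/(-645466) = 1520/(-645466) = 1520*(-1/645466) = -760/322733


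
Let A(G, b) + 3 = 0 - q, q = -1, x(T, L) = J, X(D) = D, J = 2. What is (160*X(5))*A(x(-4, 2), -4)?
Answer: -1600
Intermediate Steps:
x(T, L) = 2
A(G, b) = -2 (A(G, b) = -3 + (0 - 1*(-1)) = -3 + (0 + 1) = -3 + 1 = -2)
(160*X(5))*A(x(-4, 2), -4) = (160*5)*(-2) = 800*(-2) = -1600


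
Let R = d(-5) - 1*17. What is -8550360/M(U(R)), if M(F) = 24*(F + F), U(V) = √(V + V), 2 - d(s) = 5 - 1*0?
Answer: 71253*I*√10/8 ≈ 28165.0*I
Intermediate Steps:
d(s) = -3 (d(s) = 2 - (5 - 1*0) = 2 - (5 + 0) = 2 - 1*5 = 2 - 5 = -3)
R = -20 (R = -3 - 1*17 = -3 - 17 = -20)
U(V) = √2*√V (U(V) = √(2*V) = √2*√V)
M(F) = 48*F (M(F) = 24*(2*F) = 48*F)
-8550360/M(U(R)) = -8550360*(-I*√10/960) = -(-71253)*I*√10/8 = 71253*I*√10/8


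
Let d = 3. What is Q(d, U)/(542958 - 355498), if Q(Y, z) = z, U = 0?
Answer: 0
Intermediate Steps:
Q(d, U)/(542958 - 355498) = 0/(542958 - 355498) = 0/187460 = 0*(1/187460) = 0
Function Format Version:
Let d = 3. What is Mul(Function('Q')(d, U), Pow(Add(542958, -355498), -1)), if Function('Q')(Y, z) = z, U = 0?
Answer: 0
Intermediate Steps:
Mul(Function('Q')(d, U), Pow(Add(542958, -355498), -1)) = Mul(0, Pow(Add(542958, -355498), -1)) = Mul(0, Pow(187460, -1)) = Mul(0, Rational(1, 187460)) = 0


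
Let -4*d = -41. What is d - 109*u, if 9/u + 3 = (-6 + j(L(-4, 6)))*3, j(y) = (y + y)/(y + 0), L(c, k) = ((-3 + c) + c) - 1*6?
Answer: 1513/20 ≈ 75.650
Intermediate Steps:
d = 41/4 (d = -¼*(-41) = 41/4 ≈ 10.250)
L(c, k) = -9 + 2*c (L(c, k) = (-3 + 2*c) - 6 = -9 + 2*c)
j(y) = 2 (j(y) = (2*y)/y = 2)
u = -⅗ (u = 9/(-3 + (-6 + 2)*3) = 9/(-3 - 4*3) = 9/(-3 - 12) = 9/(-15) = 9*(-1/15) = -⅗ ≈ -0.60000)
d - 109*u = 41/4 - 109*(-⅗) = 41/4 + 327/5 = 1513/20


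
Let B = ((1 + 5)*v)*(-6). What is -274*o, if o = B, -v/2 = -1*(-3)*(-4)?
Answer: 236736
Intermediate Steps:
v = 24 (v = -2*(-1*(-3))*(-4) = -6*(-4) = -2*(-12) = 24)
B = -864 (B = ((1 + 5)*24)*(-6) = (6*24)*(-6) = 144*(-6) = -864)
o = -864
-274*o = -274*(-864) = 236736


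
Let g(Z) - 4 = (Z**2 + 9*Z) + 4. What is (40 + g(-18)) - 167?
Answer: 43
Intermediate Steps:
g(Z) = 8 + Z**2 + 9*Z (g(Z) = 4 + ((Z**2 + 9*Z) + 4) = 4 + (4 + Z**2 + 9*Z) = 8 + Z**2 + 9*Z)
(40 + g(-18)) - 167 = (40 + (8 + (-18)**2 + 9*(-18))) - 167 = (40 + (8 + 324 - 162)) - 167 = (40 + 170) - 167 = 210 - 167 = 43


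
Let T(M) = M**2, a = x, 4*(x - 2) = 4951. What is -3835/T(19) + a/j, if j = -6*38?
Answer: -92767/5776 ≈ -16.061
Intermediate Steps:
x = 4959/4 (x = 2 + (1/4)*4951 = 2 + 4951/4 = 4959/4 ≈ 1239.8)
a = 4959/4 ≈ 1239.8
j = -228
-3835/T(19) + a/j = -3835/(19**2) + (4959/4)/(-228) = -3835/361 + (4959/4)*(-1/228) = -3835*1/361 - 87/16 = -3835/361 - 87/16 = -92767/5776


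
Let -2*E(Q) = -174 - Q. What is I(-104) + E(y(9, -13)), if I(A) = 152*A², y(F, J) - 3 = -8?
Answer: 3288233/2 ≈ 1.6441e+6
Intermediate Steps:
y(F, J) = -5 (y(F, J) = 3 - 8 = -5)
E(Q) = 87 + Q/2 (E(Q) = -(-174 - Q)/2 = 87 + Q/2)
I(-104) + E(y(9, -13)) = 152*(-104)² + (87 + (½)*(-5)) = 152*10816 + (87 - 5/2) = 1644032 + 169/2 = 3288233/2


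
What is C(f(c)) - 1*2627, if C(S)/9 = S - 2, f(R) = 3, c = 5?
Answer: -2618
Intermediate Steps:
C(S) = -18 + 9*S (C(S) = 9*(S - 2) = 9*(-2 + S) = -18 + 9*S)
C(f(c)) - 1*2627 = (-18 + 9*3) - 1*2627 = (-18 + 27) - 2627 = 9 - 2627 = -2618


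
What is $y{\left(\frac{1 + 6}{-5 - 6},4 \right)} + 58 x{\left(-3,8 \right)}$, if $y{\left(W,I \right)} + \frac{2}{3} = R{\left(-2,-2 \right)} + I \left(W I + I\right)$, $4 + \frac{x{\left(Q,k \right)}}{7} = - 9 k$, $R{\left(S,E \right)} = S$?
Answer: $- \frac{1018144}{33} \approx -30853.0$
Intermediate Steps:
$x{\left(Q,k \right)} = -28 - 63 k$ ($x{\left(Q,k \right)} = -28 + 7 \left(- 9 k\right) = -28 - 63 k$)
$y{\left(W,I \right)} = - \frac{8}{3} + I \left(I + I W\right)$ ($y{\left(W,I \right)} = - \frac{2}{3} + \left(-2 + I \left(W I + I\right)\right) = - \frac{2}{3} + \left(-2 + I \left(I W + I\right)\right) = - \frac{2}{3} + \left(-2 + I \left(I + I W\right)\right) = - \frac{8}{3} + I \left(I + I W\right)$)
$y{\left(\frac{1 + 6}{-5 - 6},4 \right)} + 58 x{\left(-3,8 \right)} = \left(- \frac{8}{3} + 4^{2} + \frac{1 + 6}{-5 - 6} \cdot 4^{2}\right) + 58 \left(-28 - 504\right) = \left(- \frac{8}{3} + 16 + \frac{7}{-11} \cdot 16\right) + 58 \left(-28 - 504\right) = \left(- \frac{8}{3} + 16 + 7 \left(- \frac{1}{11}\right) 16\right) + 58 \left(-532\right) = \left(- \frac{8}{3} + 16 - \frac{112}{11}\right) - 30856 = \frac{104}{33} - 30856 = - \frac{1018144}{33}$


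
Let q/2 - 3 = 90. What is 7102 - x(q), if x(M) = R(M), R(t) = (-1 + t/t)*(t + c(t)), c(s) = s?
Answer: 7102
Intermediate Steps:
q = 186 (q = 6 + 2*90 = 6 + 180 = 186)
R(t) = 0 (R(t) = (-1 + t/t)*(t + t) = (-1 + 1)*(2*t) = 0*(2*t) = 0)
x(M) = 0
7102 - x(q) = 7102 - 1*0 = 7102 + 0 = 7102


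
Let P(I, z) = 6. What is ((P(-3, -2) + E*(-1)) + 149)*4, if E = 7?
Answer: 592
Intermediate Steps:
((P(-3, -2) + E*(-1)) + 149)*4 = ((6 + 7*(-1)) + 149)*4 = ((6 - 7) + 149)*4 = (-1 + 149)*4 = 148*4 = 592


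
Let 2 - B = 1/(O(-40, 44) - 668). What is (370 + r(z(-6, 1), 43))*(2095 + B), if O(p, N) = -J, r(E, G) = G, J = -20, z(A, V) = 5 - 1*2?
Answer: 561207941/648 ≈ 8.6606e+5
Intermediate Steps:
z(A, V) = 3 (z(A, V) = 5 - 2 = 3)
O(p, N) = 20 (O(p, N) = -1*(-20) = 20)
B = 1297/648 (B = 2 - 1/(20 - 668) = 2 - 1/(-648) = 2 - 1*(-1/648) = 2 + 1/648 = 1297/648 ≈ 2.0015)
(370 + r(z(-6, 1), 43))*(2095 + B) = (370 + 43)*(2095 + 1297/648) = 413*(1358857/648) = 561207941/648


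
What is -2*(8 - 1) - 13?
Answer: -27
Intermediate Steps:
-2*(8 - 1) - 13 = -2*7 - 13 = -14 - 13 = -27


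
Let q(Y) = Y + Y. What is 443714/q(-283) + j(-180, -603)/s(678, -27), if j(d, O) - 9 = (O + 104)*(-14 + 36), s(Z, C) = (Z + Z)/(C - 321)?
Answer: 64952742/31979 ≈ 2031.1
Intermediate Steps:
s(Z, C) = 2*Z/(-321 + C) (s(Z, C) = (2*Z)/(-321 + C) = 2*Z/(-321 + C))
j(d, O) = 2297 + 22*O (j(d, O) = 9 + (O + 104)*(-14 + 36) = 9 + (104 + O)*22 = 9 + (2288 + 22*O) = 2297 + 22*O)
q(Y) = 2*Y
443714/q(-283) + j(-180, -603)/s(678, -27) = 443714/((2*(-283))) + (2297 + 22*(-603))/((2*678/(-321 - 27))) = 443714/(-566) + (2297 - 13266)/((2*678/(-348))) = 443714*(-1/566) - 10969/(2*678*(-1/348)) = -221857/283 - 10969/(-113/29) = -221857/283 - 10969*(-29/113) = -221857/283 + 318101/113 = 64952742/31979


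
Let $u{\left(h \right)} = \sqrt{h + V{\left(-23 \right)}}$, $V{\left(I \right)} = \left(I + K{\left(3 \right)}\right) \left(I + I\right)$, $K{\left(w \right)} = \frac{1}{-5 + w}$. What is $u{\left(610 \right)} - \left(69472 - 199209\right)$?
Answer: $129737 + \sqrt{1691} \approx 1.2978 \cdot 10^{5}$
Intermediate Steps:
$V{\left(I \right)} = 2 I \left(- \frac{1}{2} + I\right)$ ($V{\left(I \right)} = \left(I + \frac{1}{-5 + 3}\right) \left(I + I\right) = \left(I + \frac{1}{-2}\right) 2 I = \left(I - \frac{1}{2}\right) 2 I = \left(- \frac{1}{2} + I\right) 2 I = 2 I \left(- \frac{1}{2} + I\right)$)
$u{\left(h \right)} = \sqrt{1081 + h}$ ($u{\left(h \right)} = \sqrt{h - 23 \left(-1 + 2 \left(-23\right)\right)} = \sqrt{h - 23 \left(-1 - 46\right)} = \sqrt{h - -1081} = \sqrt{h + 1081} = \sqrt{1081 + h}$)
$u{\left(610 \right)} - \left(69472 - 199209\right) = \sqrt{1081 + 610} - \left(69472 - 199209\right) = \sqrt{1691} - \left(69472 - 199209\right) = \sqrt{1691} - -129737 = \sqrt{1691} + 129737 = 129737 + \sqrt{1691}$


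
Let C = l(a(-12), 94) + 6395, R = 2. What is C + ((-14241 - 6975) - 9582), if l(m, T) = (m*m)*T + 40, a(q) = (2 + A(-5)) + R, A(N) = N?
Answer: -24269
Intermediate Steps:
a(q) = -1 (a(q) = (2 - 5) + 2 = -3 + 2 = -1)
l(m, T) = 40 + T*m**2 (l(m, T) = m**2*T + 40 = T*m**2 + 40 = 40 + T*m**2)
C = 6529 (C = (40 + 94*(-1)**2) + 6395 = (40 + 94*1) + 6395 = (40 + 94) + 6395 = 134 + 6395 = 6529)
C + ((-14241 - 6975) - 9582) = 6529 + ((-14241 - 6975) - 9582) = 6529 + (-21216 - 9582) = 6529 - 30798 = -24269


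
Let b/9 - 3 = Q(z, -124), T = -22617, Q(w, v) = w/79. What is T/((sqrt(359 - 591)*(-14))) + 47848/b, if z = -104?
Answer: 3779992/1197 - 3231*I*sqrt(58)/232 ≈ 3157.9 - 106.06*I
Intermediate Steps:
Q(w, v) = w/79 (Q(w, v) = w*(1/79) = w/79)
b = 1197/79 (b = 27 + 9*((1/79)*(-104)) = 27 + 9*(-104/79) = 27 - 936/79 = 1197/79 ≈ 15.152)
T/((sqrt(359 - 591)*(-14))) + 47848/b = -22617*(-1/(14*sqrt(359 - 591))) + 47848/(1197/79) = -22617*I*sqrt(58)/1624 + 47848*(79/1197) = -22617*I*sqrt(58)/1624 + 3779992/1197 = -3231*I*sqrt(58)/232 + 3779992/1197 = 3779992/1197 - 3231*I*sqrt(58)/232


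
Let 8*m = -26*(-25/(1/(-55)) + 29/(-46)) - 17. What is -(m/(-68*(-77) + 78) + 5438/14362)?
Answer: 405763105/877676182 ≈ 0.46232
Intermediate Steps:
m = -102783/23 (m = (-26*(-25/(1/(-55)) + 29/(-46)) - 17)/8 = (-26*(-25/(-1/55) + 29*(-1/46)) - 17)/8 = (-26*(-25*(-55) - 29/46) - 17)/8 = (-26*(1375 - 29/46) - 17)/8 = (-26*63221/46 - 17)/8 = (-821873/23 - 17)/8 = (1/8)*(-822264/23) = -102783/23 ≈ -4468.8)
-(m/(-68*(-77) + 78) + 5438/14362) = -(-102783/(23*(-68*(-77) + 78)) + 5438/14362) = -(-102783/(23*(5236 + 78)) + 5438*(1/14362)) = -(-102783/23/5314 + 2719/7181) = -(-102783/23*1/5314 + 2719/7181) = -(-102783/122222 + 2719/7181) = -1*(-405763105/877676182) = 405763105/877676182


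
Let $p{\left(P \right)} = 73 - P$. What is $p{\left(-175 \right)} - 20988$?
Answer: $-20740$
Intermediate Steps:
$p{\left(-175 \right)} - 20988 = \left(73 - -175\right) - 20988 = \left(73 + 175\right) - 20988 = 248 - 20988 = -20740$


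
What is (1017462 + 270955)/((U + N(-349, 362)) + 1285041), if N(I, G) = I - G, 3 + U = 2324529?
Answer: 1288417/3608856 ≈ 0.35702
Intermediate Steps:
U = 2324526 (U = -3 + 2324529 = 2324526)
(1017462 + 270955)/((U + N(-349, 362)) + 1285041) = (1017462 + 270955)/((2324526 + (-349 - 1*362)) + 1285041) = 1288417/((2324526 + (-349 - 362)) + 1285041) = 1288417/((2324526 - 711) + 1285041) = 1288417/(2323815 + 1285041) = 1288417/3608856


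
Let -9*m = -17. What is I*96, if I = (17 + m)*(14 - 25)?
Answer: -59840/3 ≈ -19947.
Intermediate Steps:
m = 17/9 (m = -⅑*(-17) = 17/9 ≈ 1.8889)
I = -1870/9 (I = (17 + 17/9)*(14 - 25) = (170/9)*(-11) = -1870/9 ≈ -207.78)
I*96 = -1870/9*96 = -59840/3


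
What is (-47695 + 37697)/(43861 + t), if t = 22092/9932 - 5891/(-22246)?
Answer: -552257706364/2422879566309 ≈ -0.22793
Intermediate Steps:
t = 137492011/55236818 (t = 22092*(1/9932) - 5891*(-1/22246) = 5523/2483 + 5891/22246 = 137492011/55236818 ≈ 2.4891)
(-47695 + 37697)/(43861 + t) = (-47695 + 37697)/(43861 + 137492011/55236818) = -9998/2422879566309/55236818 = -9998*55236818/2422879566309 = -552257706364/2422879566309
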